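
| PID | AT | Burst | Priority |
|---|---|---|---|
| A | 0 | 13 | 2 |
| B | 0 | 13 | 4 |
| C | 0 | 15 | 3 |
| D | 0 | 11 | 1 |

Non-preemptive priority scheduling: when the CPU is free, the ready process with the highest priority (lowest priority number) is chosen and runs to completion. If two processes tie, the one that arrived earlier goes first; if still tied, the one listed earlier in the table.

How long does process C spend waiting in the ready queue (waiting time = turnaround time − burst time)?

24

Schedule: | D 0-11 | A 11-24 | C 24-39 | B 39-52 |
Completion: A=24  B=52  C=39  D=11
Waiting(C) = turnaround − burst = 39 − 15 = 24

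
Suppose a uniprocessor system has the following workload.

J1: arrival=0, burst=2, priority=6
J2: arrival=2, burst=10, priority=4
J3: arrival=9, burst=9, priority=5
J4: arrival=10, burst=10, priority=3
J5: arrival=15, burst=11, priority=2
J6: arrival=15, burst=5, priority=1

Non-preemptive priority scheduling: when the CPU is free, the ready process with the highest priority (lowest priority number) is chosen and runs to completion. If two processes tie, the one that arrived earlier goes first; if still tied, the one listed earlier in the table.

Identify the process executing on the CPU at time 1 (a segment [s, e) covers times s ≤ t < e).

Schedule: | J1 0-2 | J2 2-12 | J4 12-22 | J6 22-27 | J5 27-38 | J3 38-47 |
Completion: J1=2  J2=12  J3=47  J4=22  J5=38  J6=27

J1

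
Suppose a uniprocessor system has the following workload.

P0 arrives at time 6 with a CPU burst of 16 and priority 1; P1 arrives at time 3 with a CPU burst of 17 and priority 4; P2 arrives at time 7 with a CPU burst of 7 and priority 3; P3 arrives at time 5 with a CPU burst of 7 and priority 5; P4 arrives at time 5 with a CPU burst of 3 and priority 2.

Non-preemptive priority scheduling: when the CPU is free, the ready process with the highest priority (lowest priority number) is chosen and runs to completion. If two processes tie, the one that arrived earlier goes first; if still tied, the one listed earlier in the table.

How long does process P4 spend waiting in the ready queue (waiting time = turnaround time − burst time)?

Gantt: | idle 0-3 | P1 3-20 | P0 20-36 | P4 36-39 | P2 39-46 | P3 46-53 |
Completion: P0=36  P1=20  P2=46  P3=53  P4=39
Turnaround (C−A): P0=30  P1=17  P2=39  P3=48  P4=34
Waiting(P4) = turnaround − burst = 34 − 3 = 31

31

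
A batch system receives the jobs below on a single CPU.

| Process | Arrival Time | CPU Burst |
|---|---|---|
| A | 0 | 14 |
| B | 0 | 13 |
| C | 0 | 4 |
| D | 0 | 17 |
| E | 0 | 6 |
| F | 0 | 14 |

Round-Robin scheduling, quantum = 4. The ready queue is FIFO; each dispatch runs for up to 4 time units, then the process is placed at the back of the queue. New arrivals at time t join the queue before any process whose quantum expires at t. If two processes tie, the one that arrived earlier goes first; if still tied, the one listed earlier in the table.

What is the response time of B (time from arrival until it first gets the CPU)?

Gantt: | A 0-4 | B 4-8 | C 8-12 | D 12-16 | E 16-20 | F 20-24 | A 24-28 | B 28-32 | D 32-36 | E 36-38 | F 38-42 | A 42-46 | B 46-50 | D 50-54 | F 54-58 | A 58-60 | B 60-61 | D 61-65 | F 65-67 | D 67-68 |
Completion: A=60  B=61  C=12  D=68  E=38  F=67
Response(B) = first start − arrival = 4 − 0 = 4

4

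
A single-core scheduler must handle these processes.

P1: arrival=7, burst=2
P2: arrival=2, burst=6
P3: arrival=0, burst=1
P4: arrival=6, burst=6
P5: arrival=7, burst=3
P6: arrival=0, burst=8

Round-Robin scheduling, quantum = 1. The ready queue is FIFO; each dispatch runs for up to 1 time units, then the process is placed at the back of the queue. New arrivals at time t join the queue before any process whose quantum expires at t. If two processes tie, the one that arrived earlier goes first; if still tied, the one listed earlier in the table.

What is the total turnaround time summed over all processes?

Timeline: | P3 0-1 | P6 1-2 | P2 2-3 | P6 3-4 | P2 4-5 | P6 5-6 | P2 6-7 | P4 7-8 | P6 8-9 | P1 9-10 | P5 10-11 | P2 11-12 | P4 12-13 | P6 13-14 | P1 14-15 | P5 15-16 | P2 16-17 | P4 17-18 | P6 18-19 | P5 19-20 | P2 20-21 | P4 21-22 | P6 22-23 | P4 23-24 | P6 24-25 | P4 25-26 |
Completion: P1=15  P2=21  P3=1  P4=26  P5=20  P6=25
Turnaround = completion − arrival: P1=8, P2=19, P3=1, P4=20, P5=13, P6=25
Total turnaround = 8 + 19 + 1 + 20 + 13 + 25 = 86

86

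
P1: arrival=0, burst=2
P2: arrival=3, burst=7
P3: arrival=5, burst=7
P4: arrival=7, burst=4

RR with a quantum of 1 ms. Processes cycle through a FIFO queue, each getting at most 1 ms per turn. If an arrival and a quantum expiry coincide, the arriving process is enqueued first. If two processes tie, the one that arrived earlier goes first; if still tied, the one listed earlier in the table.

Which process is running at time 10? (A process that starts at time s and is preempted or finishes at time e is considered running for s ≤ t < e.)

Timeline: | P1 0-2 | idle 2-3 | P2 3-5 | P3 5-6 | P2 6-7 | P3 7-8 | P4 8-9 | P2 9-10 | P3 10-11 | P4 11-12 | P2 12-13 | P3 13-14 | P4 14-15 | P2 15-16 | P3 16-17 | P4 17-18 | P2 18-19 | P3 19-21 |
Completion: P1=2  P2=19  P3=21  P4=18
Turnaround (C−A): P1=2  P2=16  P3=16  P4=11

P3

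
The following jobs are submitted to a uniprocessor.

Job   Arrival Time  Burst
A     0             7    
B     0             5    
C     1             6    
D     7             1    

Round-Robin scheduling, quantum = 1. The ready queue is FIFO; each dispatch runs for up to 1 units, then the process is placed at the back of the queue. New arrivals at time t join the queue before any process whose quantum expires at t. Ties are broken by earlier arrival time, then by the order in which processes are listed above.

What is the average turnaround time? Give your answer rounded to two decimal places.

13.50

Schedule: | A 0-1 | B 1-2 | C 2-3 | A 3-4 | B 4-5 | C 5-6 | A 6-7 | B 7-8 | C 8-9 | D 9-10 | A 10-11 | B 11-12 | C 12-13 | A 13-14 | B 14-15 | C 15-16 | A 16-17 | C 17-18 | A 18-19 |
Completion: A=19  B=15  C=18  D=10
Turnaround times: A=19, B=15, C=17, D=3
Average turnaround = (19+15+17+3) / 4 = 54/4 = 13.50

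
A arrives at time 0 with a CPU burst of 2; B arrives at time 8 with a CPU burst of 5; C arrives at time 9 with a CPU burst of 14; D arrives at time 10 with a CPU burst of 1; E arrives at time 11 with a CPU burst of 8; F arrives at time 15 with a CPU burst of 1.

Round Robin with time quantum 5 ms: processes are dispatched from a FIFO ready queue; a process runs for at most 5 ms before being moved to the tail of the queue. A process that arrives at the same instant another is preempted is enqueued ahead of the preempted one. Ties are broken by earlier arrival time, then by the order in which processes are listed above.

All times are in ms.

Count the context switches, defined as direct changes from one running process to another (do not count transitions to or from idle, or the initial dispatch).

Schedule: | A 0-2 | idle 2-8 | B 8-13 | C 13-18 | D 18-19 | E 19-24 | F 24-25 | C 25-30 | E 30-33 | C 33-37 |
Completion: A=2  B=13  C=37  D=19  E=33  F=25

7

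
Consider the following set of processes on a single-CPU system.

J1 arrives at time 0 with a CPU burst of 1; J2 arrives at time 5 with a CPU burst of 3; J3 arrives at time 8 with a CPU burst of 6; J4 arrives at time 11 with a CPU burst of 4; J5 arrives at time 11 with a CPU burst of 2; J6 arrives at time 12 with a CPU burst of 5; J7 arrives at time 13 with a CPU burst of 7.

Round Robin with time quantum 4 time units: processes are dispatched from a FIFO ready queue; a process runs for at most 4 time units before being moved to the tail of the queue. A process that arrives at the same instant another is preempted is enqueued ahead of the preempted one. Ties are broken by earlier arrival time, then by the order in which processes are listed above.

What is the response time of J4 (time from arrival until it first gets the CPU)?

1

Timeline: | J1 0-1 | idle 1-5 | J2 5-8 | J3 8-12 | J4 12-16 | J5 16-18 | J6 18-22 | J3 22-24 | J7 24-28 | J6 28-29 | J7 29-32 |
Completion: J1=1  J2=8  J3=24  J4=16  J5=18  J6=29  J7=32
Turnaround (C−A): J1=1  J2=3  J3=16  J4=5  J5=7  J6=17  J7=19
Response(J4) = first start − arrival = 12 − 11 = 1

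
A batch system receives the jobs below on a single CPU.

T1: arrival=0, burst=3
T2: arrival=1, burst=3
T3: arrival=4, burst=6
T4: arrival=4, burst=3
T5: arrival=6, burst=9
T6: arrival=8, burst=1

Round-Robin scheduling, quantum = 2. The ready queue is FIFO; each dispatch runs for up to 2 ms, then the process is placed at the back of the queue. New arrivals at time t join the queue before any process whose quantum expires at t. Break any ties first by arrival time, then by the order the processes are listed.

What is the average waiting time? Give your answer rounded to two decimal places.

Timeline: | T1 0-2 | T2 2-4 | T1 4-5 | T3 5-7 | T4 7-9 | T2 9-10 | T5 10-12 | T3 12-14 | T6 14-15 | T4 15-16 | T5 16-18 | T3 18-20 | T5 20-25 |
Completion: T1=5  T2=10  T3=20  T4=16  T5=25  T6=15
Turnaround (C−A): T1=5  T2=9  T3=16  T4=12  T5=19  T6=7
Waiting times: T1=2, T2=6, T3=10, T4=9, T5=10, T6=6
Average waiting = (2+6+10+9+10+6) / 6 = 43/6 = 7.17

7.17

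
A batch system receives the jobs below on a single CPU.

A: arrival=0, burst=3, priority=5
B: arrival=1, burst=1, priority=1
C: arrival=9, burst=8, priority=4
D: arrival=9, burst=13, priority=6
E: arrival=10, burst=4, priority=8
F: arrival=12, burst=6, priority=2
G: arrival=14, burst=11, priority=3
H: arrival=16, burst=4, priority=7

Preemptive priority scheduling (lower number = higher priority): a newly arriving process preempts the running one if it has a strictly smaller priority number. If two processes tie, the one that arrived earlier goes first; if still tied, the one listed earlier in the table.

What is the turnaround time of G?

Timeline: | A 0-1 | B 1-2 | A 2-4 | idle 4-9 | C 9-12 | F 12-18 | G 18-29 | C 29-34 | D 34-47 | H 47-51 | E 51-55 |
Completion: A=4  B=2  C=34  D=47  E=55  F=18  G=29  H=51
Turnaround(G) = completion − arrival = 29 − 14 = 15

15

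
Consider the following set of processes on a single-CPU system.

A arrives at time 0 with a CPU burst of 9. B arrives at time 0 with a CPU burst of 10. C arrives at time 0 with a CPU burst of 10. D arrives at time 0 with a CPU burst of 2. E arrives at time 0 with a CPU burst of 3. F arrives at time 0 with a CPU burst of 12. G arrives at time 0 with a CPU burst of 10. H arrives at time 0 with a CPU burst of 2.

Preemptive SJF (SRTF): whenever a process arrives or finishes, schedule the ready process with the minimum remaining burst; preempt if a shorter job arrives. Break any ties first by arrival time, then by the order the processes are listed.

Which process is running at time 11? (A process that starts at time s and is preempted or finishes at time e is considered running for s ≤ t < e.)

Gantt: | D 0-2 | H 2-4 | E 4-7 | A 7-16 | B 16-26 | C 26-36 | G 36-46 | F 46-58 |
Completion: A=16  B=26  C=36  D=2  E=7  F=58  G=46  H=4
Turnaround (C−A): A=16  B=26  C=36  D=2  E=7  F=58  G=46  H=4

A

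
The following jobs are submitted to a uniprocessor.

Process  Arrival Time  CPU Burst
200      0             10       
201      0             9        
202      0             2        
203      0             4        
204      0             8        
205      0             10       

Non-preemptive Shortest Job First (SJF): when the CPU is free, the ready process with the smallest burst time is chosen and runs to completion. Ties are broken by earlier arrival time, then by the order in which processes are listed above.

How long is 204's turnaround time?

Schedule: | 202 0-2 | 203 2-6 | 204 6-14 | 201 14-23 | 200 23-33 | 205 33-43 |
Completion: 200=33  201=23  202=2  203=6  204=14  205=43
Turnaround (C−A): 200=33  201=23  202=2  203=6  204=14  205=43
Turnaround(204) = completion − arrival = 14 − 0 = 14

14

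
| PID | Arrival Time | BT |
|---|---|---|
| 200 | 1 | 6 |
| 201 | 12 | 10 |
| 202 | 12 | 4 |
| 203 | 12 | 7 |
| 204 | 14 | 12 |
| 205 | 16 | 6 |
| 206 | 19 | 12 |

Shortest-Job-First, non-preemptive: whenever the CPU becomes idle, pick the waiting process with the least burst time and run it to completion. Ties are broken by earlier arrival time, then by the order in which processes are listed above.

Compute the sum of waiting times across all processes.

84

Timeline: | idle 0-1 | 200 1-7 | idle 7-12 | 202 12-16 | 205 16-22 | 203 22-29 | 201 29-39 | 204 39-51 | 206 51-63 |
Completion: 200=7  201=39  202=16  203=29  204=51  205=22  206=63
Waiting = turnaround − burst: 200=0, 201=17, 202=0, 203=10, 204=25, 205=0, 206=32
Total waiting = 0 + 17 + 0 + 10 + 25 + 0 + 32 = 84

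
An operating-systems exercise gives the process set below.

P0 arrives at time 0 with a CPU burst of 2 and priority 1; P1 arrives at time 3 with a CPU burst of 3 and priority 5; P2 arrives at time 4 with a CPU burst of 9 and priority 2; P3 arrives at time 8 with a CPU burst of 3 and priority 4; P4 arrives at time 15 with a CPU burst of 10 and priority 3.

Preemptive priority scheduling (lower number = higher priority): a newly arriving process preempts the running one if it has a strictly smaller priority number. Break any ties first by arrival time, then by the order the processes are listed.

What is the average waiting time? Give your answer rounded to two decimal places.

Gantt: | P0 0-2 | idle 2-3 | P1 3-4 | P2 4-13 | P3 13-15 | P4 15-25 | P3 25-26 | P1 26-28 |
Completion: P0=2  P1=28  P2=13  P3=26  P4=25
Turnaround (C−A): P0=2  P1=25  P2=9  P3=18  P4=10
Waiting times: P0=0, P1=22, P2=0, P3=15, P4=0
Average waiting = (0+22+0+15+0) / 5 = 37/5 = 7.40

7.40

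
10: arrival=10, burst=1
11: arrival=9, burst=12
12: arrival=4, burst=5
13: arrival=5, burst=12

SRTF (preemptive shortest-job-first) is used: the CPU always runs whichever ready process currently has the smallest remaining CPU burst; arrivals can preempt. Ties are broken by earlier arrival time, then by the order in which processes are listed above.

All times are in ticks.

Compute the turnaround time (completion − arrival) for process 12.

5

Schedule: | idle 0-4 | 12 4-9 | 13 9-10 | 10 10-11 | 13 11-22 | 11 22-34 |
Completion: 10=11  11=34  12=9  13=22
Turnaround (C−A): 10=1  11=25  12=5  13=17
Turnaround(12) = completion − arrival = 9 − 4 = 5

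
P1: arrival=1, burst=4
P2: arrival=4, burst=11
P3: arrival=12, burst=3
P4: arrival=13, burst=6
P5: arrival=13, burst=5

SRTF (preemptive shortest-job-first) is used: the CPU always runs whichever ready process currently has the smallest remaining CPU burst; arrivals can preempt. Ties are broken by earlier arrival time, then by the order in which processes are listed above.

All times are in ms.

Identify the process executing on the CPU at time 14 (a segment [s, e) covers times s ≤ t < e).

P3

Schedule: | idle 0-1 | P1 1-5 | P2 5-12 | P3 12-15 | P2 15-19 | P5 19-24 | P4 24-30 |
Completion: P1=5  P2=19  P3=15  P4=30  P5=24
Turnaround (C−A): P1=4  P2=15  P3=3  P4=17  P5=11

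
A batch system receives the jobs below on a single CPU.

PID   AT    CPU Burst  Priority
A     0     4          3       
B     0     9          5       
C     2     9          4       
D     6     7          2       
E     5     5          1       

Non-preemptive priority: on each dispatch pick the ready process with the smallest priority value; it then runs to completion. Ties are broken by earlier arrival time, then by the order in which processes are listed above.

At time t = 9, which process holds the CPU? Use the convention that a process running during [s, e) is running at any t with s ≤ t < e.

C

Schedule: | A 0-4 | C 4-13 | E 13-18 | D 18-25 | B 25-34 |
Completion: A=4  B=34  C=13  D=25  E=18
Turnaround (C−A): A=4  B=34  C=11  D=19  E=13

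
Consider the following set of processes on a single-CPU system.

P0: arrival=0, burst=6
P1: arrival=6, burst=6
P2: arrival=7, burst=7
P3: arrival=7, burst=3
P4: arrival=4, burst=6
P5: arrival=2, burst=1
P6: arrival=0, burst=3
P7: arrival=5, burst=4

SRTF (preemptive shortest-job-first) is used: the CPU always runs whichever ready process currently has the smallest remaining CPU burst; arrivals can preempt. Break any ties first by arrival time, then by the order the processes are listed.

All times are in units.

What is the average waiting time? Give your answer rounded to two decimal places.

8.25

Gantt: | P6 0-3 | P5 3-4 | P0 4-5 | P7 5-9 | P3 9-12 | P0 12-17 | P4 17-23 | P1 23-29 | P2 29-36 |
Completion: P0=17  P1=29  P2=36  P3=12  P4=23  P5=4  P6=3  P7=9
Turnaround (C−A): P0=17  P1=23  P2=29  P3=5  P4=19  P5=2  P6=3  P7=4
Waiting times: P0=11, P1=17, P2=22, P3=2, P4=13, P5=1, P6=0, P7=0
Average waiting = (11+17+22+2+13+1+0+0) / 8 = 66/8 = 8.25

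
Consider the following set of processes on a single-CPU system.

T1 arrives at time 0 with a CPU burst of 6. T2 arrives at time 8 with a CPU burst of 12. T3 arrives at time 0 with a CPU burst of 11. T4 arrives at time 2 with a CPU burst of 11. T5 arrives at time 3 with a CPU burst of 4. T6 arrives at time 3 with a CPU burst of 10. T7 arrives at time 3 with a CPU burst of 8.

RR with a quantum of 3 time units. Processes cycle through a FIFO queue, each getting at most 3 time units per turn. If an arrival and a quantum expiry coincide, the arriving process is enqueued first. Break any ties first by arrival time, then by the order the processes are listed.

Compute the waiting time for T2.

42

Schedule: | T1 0-3 | T3 3-6 | T4 6-9 | T5 9-12 | T6 12-15 | T7 15-18 | T1 18-21 | T3 21-24 | T2 24-27 | T4 27-30 | T5 30-31 | T6 31-34 | T7 34-37 | T3 37-40 | T2 40-43 | T4 43-46 | T6 46-49 | T7 49-51 | T3 51-53 | T2 53-56 | T4 56-58 | T6 58-59 | T2 59-62 |
Completion: T1=21  T2=62  T3=53  T4=58  T5=31  T6=59  T7=51
Turnaround (C−A): T1=21  T2=54  T3=53  T4=56  T5=28  T6=56  T7=48
Waiting(T2) = turnaround − burst = 54 − 12 = 42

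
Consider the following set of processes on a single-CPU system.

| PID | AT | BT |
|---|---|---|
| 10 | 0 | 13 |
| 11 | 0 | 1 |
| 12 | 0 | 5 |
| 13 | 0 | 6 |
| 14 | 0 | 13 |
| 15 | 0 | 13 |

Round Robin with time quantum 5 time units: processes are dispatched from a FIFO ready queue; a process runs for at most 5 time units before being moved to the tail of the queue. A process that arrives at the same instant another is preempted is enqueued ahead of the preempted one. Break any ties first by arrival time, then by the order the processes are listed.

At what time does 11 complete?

6

Schedule: | 10 0-5 | 11 5-6 | 12 6-11 | 13 11-16 | 14 16-21 | 15 21-26 | 10 26-31 | 13 31-32 | 14 32-37 | 15 37-42 | 10 42-45 | 14 45-48 | 15 48-51 |
Completion: 10=45  11=6  12=11  13=32  14=48  15=51
Turnaround (C−A): 10=45  11=6  12=11  13=32  14=48  15=51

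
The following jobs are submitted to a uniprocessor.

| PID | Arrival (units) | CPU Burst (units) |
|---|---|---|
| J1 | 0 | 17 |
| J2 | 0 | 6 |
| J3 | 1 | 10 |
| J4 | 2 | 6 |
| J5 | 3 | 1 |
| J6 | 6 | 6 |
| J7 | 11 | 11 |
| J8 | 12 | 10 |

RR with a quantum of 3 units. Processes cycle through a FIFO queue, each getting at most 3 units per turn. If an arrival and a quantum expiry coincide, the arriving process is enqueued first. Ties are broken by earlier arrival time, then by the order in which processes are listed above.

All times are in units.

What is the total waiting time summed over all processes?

256

Timeline: | J1 0-3 | J2 3-6 | J3 6-9 | J4 9-12 | J5 12-13 | J1 13-16 | J6 16-19 | J2 19-22 | J3 22-25 | J7 25-28 | J8 28-31 | J4 31-34 | J1 34-37 | J6 37-40 | J3 40-43 | J7 43-46 | J8 46-49 | J1 49-52 | J3 52-53 | J7 53-56 | J8 56-59 | J1 59-62 | J7 62-64 | J8 64-65 | J1 65-67 |
Completion: J1=67  J2=22  J3=53  J4=34  J5=13  J6=40  J7=64  J8=65
Turnaround (C−A): J1=67  J2=22  J3=52  J4=32  J5=10  J6=34  J7=53  J8=53
Waiting = turnaround − burst: J1=50, J2=16, J3=42, J4=26, J5=9, J6=28, J7=42, J8=43
Total waiting = 50 + 16 + 42 + 26 + 9 + 28 + 42 + 43 = 256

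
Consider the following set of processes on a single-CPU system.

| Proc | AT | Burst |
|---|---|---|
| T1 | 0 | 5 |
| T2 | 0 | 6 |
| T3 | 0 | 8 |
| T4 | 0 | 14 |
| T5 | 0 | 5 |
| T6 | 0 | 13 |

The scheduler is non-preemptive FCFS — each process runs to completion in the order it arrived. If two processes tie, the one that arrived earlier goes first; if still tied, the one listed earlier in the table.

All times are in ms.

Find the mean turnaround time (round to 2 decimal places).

26.17

Schedule: | T1 0-5 | T2 5-11 | T3 11-19 | T4 19-33 | T5 33-38 | T6 38-51 |
Completion: T1=5  T2=11  T3=19  T4=33  T5=38  T6=51
Turnaround times: T1=5, T2=11, T3=19, T4=33, T5=38, T6=51
Average turnaround = (5+11+19+33+38+51) / 6 = 157/6 = 26.17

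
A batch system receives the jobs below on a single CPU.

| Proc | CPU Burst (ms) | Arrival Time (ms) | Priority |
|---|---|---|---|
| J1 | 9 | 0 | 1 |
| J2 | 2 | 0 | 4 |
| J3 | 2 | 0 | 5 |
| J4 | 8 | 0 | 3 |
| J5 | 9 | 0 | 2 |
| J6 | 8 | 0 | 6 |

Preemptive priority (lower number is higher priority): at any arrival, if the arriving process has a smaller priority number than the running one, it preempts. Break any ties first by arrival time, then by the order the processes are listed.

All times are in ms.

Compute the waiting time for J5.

9

Timeline: | J1 0-9 | J5 9-18 | J4 18-26 | J2 26-28 | J3 28-30 | J6 30-38 |
Completion: J1=9  J2=28  J3=30  J4=26  J5=18  J6=38
Turnaround (C−A): J1=9  J2=28  J3=30  J4=26  J5=18  J6=38
Waiting(J5) = turnaround − burst = 18 − 9 = 9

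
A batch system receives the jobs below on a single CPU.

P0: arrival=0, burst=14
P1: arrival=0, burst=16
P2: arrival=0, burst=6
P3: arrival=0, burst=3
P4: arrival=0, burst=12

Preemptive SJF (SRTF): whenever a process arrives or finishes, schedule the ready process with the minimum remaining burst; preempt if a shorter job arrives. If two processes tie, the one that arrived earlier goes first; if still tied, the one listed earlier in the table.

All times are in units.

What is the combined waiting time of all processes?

68

Timeline: | P3 0-3 | P2 3-9 | P4 9-21 | P0 21-35 | P1 35-51 |
Completion: P0=35  P1=51  P2=9  P3=3  P4=21
Waiting = turnaround − burst: P0=21, P1=35, P2=3, P3=0, P4=9
Total waiting = 21 + 35 + 3 + 0 + 9 = 68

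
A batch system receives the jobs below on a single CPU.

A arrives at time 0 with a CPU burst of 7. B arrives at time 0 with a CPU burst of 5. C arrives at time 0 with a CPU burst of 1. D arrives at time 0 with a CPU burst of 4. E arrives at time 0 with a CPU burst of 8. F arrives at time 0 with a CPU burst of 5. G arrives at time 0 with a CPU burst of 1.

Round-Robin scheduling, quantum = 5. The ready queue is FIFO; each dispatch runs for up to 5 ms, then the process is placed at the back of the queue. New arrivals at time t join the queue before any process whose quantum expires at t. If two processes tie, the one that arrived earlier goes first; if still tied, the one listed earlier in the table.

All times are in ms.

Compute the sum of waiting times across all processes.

Gantt: | A 0-5 | B 5-10 | C 10-11 | D 11-15 | E 15-20 | F 20-25 | G 25-26 | A 26-28 | E 28-31 |
Completion: A=28  B=10  C=11  D=15  E=31  F=25  G=26
Turnaround (C−A): A=28  B=10  C=11  D=15  E=31  F=25  G=26
Waiting = turnaround − burst: A=21, B=5, C=10, D=11, E=23, F=20, G=25
Total waiting = 21 + 5 + 10 + 11 + 23 + 20 + 25 = 115

115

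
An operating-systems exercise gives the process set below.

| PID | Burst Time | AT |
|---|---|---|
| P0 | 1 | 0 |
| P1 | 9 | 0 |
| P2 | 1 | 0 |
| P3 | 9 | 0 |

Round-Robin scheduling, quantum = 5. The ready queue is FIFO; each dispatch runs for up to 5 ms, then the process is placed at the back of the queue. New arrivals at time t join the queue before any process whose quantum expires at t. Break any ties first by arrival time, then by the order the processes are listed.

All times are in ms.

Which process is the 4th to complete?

Timeline: | P0 0-1 | P1 1-6 | P2 6-7 | P3 7-12 | P1 12-16 | P3 16-20 |
Completion: P0=1  P1=16  P2=7  P3=20
Turnaround (C−A): P0=1  P1=16  P2=7  P3=20
Finish order: P0 → P2 → P1 → P3

P3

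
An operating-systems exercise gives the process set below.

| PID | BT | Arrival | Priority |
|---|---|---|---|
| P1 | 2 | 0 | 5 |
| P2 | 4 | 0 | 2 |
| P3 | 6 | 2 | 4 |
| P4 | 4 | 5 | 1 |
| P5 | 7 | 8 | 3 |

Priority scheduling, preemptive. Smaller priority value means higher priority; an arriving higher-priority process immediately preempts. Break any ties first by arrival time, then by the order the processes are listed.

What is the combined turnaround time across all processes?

Timeline: | P2 0-4 | P3 4-5 | P4 5-9 | P5 9-16 | P3 16-21 | P1 21-23 |
Completion: P1=23  P2=4  P3=21  P4=9  P5=16
Turnaround (C−A): P1=23  P2=4  P3=19  P4=4  P5=8
Turnaround = completion − arrival: P1=23, P2=4, P3=19, P4=4, P5=8
Total turnaround = 23 + 4 + 19 + 4 + 8 = 58

58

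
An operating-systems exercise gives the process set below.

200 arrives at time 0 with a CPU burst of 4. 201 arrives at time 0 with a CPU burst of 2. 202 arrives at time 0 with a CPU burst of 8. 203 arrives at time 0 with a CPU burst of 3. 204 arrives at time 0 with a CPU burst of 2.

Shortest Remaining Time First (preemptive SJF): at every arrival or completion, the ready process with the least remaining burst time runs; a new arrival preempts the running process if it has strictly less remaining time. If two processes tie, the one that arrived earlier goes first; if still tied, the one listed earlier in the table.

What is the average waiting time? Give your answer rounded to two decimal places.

4.80

Timeline: | 201 0-2 | 204 2-4 | 203 4-7 | 200 7-11 | 202 11-19 |
Completion: 200=11  201=2  202=19  203=7  204=4
Turnaround (C−A): 200=11  201=2  202=19  203=7  204=4
Waiting times: 200=7, 201=0, 202=11, 203=4, 204=2
Average waiting = (7+0+11+4+2) / 5 = 24/5 = 4.80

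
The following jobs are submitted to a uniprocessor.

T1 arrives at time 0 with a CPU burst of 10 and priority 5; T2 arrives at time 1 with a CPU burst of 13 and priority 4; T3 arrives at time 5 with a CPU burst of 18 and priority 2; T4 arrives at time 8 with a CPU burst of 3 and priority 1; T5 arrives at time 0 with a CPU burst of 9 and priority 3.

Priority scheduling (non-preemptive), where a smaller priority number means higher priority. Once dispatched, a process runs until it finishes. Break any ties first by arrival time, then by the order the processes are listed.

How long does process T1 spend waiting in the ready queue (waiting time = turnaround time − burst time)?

43

Gantt: | T5 0-9 | T4 9-12 | T3 12-30 | T2 30-43 | T1 43-53 |
Completion: T1=53  T2=43  T3=30  T4=12  T5=9
Turnaround (C−A): T1=53  T2=42  T3=25  T4=4  T5=9
Waiting(T1) = turnaround − burst = 53 − 10 = 43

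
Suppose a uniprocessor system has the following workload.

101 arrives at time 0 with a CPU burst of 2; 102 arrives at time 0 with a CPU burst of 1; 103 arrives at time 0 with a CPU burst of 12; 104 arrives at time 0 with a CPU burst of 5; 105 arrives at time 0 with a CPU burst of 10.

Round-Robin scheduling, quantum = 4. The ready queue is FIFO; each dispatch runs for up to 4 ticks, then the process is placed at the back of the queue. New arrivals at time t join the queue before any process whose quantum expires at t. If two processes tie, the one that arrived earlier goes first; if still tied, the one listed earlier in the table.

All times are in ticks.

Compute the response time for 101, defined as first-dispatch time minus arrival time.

0

Gantt: | 101 0-2 | 102 2-3 | 103 3-7 | 104 7-11 | 105 11-15 | 103 15-19 | 104 19-20 | 105 20-24 | 103 24-28 | 105 28-30 |
Completion: 101=2  102=3  103=28  104=20  105=30
Turnaround (C−A): 101=2  102=3  103=28  104=20  105=30
Response(101) = first start − arrival = 0 − 0 = 0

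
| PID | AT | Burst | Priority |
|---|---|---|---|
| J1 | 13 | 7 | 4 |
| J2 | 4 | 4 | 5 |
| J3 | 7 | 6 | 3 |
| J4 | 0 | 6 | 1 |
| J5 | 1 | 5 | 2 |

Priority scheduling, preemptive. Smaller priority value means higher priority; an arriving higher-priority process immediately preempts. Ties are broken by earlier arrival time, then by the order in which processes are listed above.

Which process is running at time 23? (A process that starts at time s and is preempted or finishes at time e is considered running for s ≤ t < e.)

Gantt: | J4 0-6 | J5 6-11 | J3 11-17 | J1 17-24 | J2 24-28 |
Completion: J1=24  J2=28  J3=17  J4=6  J5=11

J1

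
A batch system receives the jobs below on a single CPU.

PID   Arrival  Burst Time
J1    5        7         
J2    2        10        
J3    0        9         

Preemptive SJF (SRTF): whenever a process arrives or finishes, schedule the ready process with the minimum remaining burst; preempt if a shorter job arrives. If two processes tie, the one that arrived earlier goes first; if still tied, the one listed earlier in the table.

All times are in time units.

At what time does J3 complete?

9

Gantt: | J3 0-9 | J1 9-16 | J2 16-26 |
Completion: J1=16  J2=26  J3=9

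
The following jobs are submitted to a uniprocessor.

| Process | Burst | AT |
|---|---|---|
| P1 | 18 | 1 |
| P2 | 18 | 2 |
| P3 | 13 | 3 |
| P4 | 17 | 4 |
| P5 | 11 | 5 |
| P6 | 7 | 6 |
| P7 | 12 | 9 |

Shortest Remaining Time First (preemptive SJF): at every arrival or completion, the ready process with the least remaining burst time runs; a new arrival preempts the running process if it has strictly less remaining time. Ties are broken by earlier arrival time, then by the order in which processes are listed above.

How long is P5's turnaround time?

Timeline: | idle 0-1 | P1 1-3 | P3 3-6 | P6 6-13 | P3 13-23 | P5 23-34 | P7 34-46 | P1 46-62 | P4 62-79 | P2 79-97 |
Completion: P1=62  P2=97  P3=23  P4=79  P5=34  P6=13  P7=46
Turnaround(P5) = completion − arrival = 34 − 5 = 29

29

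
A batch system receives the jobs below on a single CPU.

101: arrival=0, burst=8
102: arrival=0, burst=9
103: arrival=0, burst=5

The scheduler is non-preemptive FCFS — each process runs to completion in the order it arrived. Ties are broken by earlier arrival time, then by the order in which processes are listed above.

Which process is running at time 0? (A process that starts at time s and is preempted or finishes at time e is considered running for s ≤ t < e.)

101

Timeline: | 101 0-8 | 102 8-17 | 103 17-22 |
Completion: 101=8  102=17  103=22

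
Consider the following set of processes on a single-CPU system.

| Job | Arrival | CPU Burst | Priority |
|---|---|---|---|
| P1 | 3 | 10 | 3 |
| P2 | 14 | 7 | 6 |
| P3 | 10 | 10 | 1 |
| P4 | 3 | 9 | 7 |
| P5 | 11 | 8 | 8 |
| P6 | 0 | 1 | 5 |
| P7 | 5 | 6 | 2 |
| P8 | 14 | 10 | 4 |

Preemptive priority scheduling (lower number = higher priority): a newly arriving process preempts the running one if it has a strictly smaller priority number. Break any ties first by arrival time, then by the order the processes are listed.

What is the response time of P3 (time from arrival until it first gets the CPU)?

Timeline: | P6 0-1 | idle 1-3 | P1 3-5 | P7 5-10 | P3 10-20 | P7 20-21 | P1 21-29 | P8 29-39 | P2 39-46 | P4 46-55 | P5 55-63 |
Completion: P1=29  P2=46  P3=20  P4=55  P5=63  P6=1  P7=21  P8=39
Turnaround (C−A): P1=26  P2=32  P3=10  P4=52  P5=52  P6=1  P7=16  P8=25
Response(P3) = first start − arrival = 10 − 10 = 0

0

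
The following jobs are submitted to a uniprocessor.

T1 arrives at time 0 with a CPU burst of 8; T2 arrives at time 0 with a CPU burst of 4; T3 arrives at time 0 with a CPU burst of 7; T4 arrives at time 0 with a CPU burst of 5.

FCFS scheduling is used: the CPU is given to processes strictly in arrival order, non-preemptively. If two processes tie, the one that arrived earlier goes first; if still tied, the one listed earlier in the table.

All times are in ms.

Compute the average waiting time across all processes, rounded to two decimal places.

9.75

Schedule: | T1 0-8 | T2 8-12 | T3 12-19 | T4 19-24 |
Completion: T1=8  T2=12  T3=19  T4=24
Waiting times: T1=0, T2=8, T3=12, T4=19
Average waiting = (0+8+12+19) / 4 = 39/4 = 9.75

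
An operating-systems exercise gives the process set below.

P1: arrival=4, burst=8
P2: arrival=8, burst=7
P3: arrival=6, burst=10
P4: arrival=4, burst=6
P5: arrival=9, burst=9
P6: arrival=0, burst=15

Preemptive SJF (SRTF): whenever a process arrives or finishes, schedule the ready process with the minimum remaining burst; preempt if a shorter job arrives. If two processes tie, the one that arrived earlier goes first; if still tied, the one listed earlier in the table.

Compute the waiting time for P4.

0

Schedule: | P6 0-4 | P4 4-10 | P2 10-17 | P1 17-25 | P5 25-34 | P3 34-44 | P6 44-55 |
Completion: P1=25  P2=17  P3=44  P4=10  P5=34  P6=55
Turnaround (C−A): P1=21  P2=9  P3=38  P4=6  P5=25  P6=55
Waiting(P4) = turnaround − burst = 6 − 6 = 0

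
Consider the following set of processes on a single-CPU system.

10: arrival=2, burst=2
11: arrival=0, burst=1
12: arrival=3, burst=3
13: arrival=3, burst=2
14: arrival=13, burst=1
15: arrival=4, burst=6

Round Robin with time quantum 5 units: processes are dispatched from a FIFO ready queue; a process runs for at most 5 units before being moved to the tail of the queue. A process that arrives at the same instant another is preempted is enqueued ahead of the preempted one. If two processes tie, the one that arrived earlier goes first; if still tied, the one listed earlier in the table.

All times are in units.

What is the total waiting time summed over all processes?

12

Gantt: | 11 0-1 | idle 1-2 | 10 2-4 | 12 4-7 | 13 7-9 | 15 9-14 | 14 14-15 | 15 15-16 |
Completion: 10=4  11=1  12=7  13=9  14=15  15=16
Turnaround (C−A): 10=2  11=1  12=4  13=6  14=2  15=12
Waiting = turnaround − burst: 10=0, 11=0, 12=1, 13=4, 14=1, 15=6
Total waiting = 0 + 0 + 1 + 4 + 1 + 6 = 12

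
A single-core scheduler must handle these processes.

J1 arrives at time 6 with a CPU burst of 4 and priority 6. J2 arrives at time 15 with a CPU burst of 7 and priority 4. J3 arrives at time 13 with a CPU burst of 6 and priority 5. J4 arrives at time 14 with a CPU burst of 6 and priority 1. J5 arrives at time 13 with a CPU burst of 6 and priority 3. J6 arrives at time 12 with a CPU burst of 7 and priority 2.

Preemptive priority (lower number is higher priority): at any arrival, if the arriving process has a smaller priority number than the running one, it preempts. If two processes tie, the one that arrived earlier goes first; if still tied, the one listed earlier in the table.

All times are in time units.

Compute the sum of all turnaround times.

Timeline: | idle 0-6 | J1 6-10 | idle 10-12 | J6 12-14 | J4 14-20 | J6 20-25 | J5 25-31 | J2 31-38 | J3 38-44 |
Completion: J1=10  J2=38  J3=44  J4=20  J5=31  J6=25
Turnaround (C−A): J1=4  J2=23  J3=31  J4=6  J5=18  J6=13
Turnaround = completion − arrival: J1=4, J2=23, J3=31, J4=6, J5=18, J6=13
Total turnaround = 4 + 23 + 31 + 6 + 18 + 13 = 95

95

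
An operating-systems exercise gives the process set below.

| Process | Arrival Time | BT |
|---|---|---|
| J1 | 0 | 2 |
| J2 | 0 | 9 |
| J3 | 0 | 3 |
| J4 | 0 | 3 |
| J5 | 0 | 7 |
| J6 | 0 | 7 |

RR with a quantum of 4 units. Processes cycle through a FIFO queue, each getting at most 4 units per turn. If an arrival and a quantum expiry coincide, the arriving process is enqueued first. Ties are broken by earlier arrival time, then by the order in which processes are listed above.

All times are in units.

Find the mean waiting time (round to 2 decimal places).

Timeline: | J1 0-2 | J2 2-6 | J3 6-9 | J4 9-12 | J5 12-16 | J6 16-20 | J2 20-24 | J5 24-27 | J6 27-30 | J2 30-31 |
Completion: J1=2  J2=31  J3=9  J4=12  J5=27  J6=30
Turnaround (C−A): J1=2  J2=31  J3=9  J4=12  J5=27  J6=30
Waiting times: J1=0, J2=22, J3=6, J4=9, J5=20, J6=23
Average waiting = (0+22+6+9+20+23) / 6 = 80/6 = 13.33

13.33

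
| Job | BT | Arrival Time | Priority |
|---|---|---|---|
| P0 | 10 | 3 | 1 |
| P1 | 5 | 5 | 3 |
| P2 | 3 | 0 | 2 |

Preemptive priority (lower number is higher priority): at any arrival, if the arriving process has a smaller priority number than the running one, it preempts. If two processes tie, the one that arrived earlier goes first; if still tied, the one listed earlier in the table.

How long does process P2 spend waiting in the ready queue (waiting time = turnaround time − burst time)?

Timeline: | P2 0-3 | P0 3-13 | P1 13-18 |
Completion: P0=13  P1=18  P2=3
Turnaround (C−A): P0=10  P1=13  P2=3
Waiting(P2) = turnaround − burst = 3 − 3 = 0

0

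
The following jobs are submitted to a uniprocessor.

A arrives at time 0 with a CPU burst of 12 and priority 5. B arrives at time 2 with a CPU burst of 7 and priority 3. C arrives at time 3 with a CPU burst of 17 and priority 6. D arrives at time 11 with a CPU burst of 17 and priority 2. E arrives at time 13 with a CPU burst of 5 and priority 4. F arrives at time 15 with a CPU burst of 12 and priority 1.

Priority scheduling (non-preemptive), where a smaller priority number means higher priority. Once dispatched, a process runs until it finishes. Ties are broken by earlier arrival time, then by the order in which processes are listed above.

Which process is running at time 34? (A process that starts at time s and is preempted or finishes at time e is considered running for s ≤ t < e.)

F

Gantt: | A 0-12 | D 12-29 | F 29-41 | B 41-48 | E 48-53 | C 53-70 |
Completion: A=12  B=48  C=70  D=29  E=53  F=41
Turnaround (C−A): A=12  B=46  C=67  D=18  E=40  F=26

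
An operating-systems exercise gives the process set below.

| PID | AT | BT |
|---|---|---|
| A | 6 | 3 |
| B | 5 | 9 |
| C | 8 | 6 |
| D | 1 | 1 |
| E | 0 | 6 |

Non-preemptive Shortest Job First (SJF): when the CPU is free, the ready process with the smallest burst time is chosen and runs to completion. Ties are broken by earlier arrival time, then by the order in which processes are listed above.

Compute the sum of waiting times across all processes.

19

Gantt: | E 0-6 | D 6-7 | A 7-10 | C 10-16 | B 16-25 |
Completion: A=10  B=25  C=16  D=7  E=6
Turnaround (C−A): A=4  B=20  C=8  D=6  E=6
Waiting = turnaround − burst: A=1, B=11, C=2, D=5, E=0
Total waiting = 1 + 11 + 2 + 5 + 0 = 19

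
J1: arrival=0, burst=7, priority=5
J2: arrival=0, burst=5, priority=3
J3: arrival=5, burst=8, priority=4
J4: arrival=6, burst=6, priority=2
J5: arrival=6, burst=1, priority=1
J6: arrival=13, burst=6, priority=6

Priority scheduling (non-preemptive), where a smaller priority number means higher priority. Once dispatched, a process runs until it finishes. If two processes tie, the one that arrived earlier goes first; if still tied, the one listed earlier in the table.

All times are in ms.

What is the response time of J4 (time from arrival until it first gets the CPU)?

Timeline: | J2 0-5 | J3 5-13 | J5 13-14 | J4 14-20 | J1 20-27 | J6 27-33 |
Completion: J1=27  J2=5  J3=13  J4=20  J5=14  J6=33
Turnaround (C−A): J1=27  J2=5  J3=8  J4=14  J5=8  J6=20
Response(J4) = first start − arrival = 14 − 6 = 8

8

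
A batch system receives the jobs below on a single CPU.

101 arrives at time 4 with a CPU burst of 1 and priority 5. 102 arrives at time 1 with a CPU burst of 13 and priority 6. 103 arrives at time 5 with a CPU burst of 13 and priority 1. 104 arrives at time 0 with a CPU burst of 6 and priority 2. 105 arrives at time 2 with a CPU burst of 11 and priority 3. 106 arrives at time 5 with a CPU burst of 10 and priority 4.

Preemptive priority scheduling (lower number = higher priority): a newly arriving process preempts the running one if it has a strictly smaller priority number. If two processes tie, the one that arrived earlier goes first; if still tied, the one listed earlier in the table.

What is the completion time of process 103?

18

Schedule: | 104 0-5 | 103 5-18 | 104 18-19 | 105 19-30 | 106 30-40 | 101 40-41 | 102 41-54 |
Completion: 101=41  102=54  103=18  104=19  105=30  106=40
Turnaround (C−A): 101=37  102=53  103=13  104=19  105=28  106=35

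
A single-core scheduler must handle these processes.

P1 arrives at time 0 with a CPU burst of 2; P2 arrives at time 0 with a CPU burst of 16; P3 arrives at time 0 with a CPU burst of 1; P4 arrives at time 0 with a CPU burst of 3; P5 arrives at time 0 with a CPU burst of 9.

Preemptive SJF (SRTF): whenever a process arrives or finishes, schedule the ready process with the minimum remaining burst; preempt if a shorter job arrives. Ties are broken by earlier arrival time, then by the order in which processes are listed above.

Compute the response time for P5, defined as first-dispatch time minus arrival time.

6

Timeline: | P3 0-1 | P1 1-3 | P4 3-6 | P5 6-15 | P2 15-31 |
Completion: P1=3  P2=31  P3=1  P4=6  P5=15
Turnaround (C−A): P1=3  P2=31  P3=1  P4=6  P5=15
Response(P5) = first start − arrival = 6 − 0 = 6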